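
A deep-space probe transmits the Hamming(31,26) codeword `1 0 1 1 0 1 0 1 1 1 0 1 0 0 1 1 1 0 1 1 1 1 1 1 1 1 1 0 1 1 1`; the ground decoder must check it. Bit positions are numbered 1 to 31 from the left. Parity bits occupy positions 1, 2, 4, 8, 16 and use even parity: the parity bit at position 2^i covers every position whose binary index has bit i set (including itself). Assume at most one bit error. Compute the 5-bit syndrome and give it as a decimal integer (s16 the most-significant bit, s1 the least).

6

s1: b1⊕b3⊕b5⊕b7⊕b9⊕b11⊕b13⊕b15⊕b17⊕b19⊕b21⊕b23⊕b25⊕b27⊕b29⊕b31 = 1⊕1⊕0⊕0⊕1⊕0⊕0⊕1⊕1⊕1⊕1⊕1⊕1⊕1⊕1⊕1 = 0
s2: b2⊕b3⊕b6⊕b7⊕b10⊕b11⊕b14⊕b15⊕b18⊕b19⊕b22⊕b23⊕b26⊕b27⊕b30⊕b31 = 0⊕1⊕1⊕0⊕1⊕0⊕0⊕1⊕0⊕1⊕1⊕1⊕1⊕1⊕1⊕1 = 1
s4: b4⊕b5⊕b6⊕b7⊕b12⊕b13⊕b14⊕b15⊕b20⊕b21⊕b22⊕b23⊕b28⊕b29⊕b30⊕b31 = 1⊕0⊕1⊕0⊕1⊕0⊕0⊕1⊕1⊕1⊕1⊕1⊕0⊕1⊕1⊕1 = 1
s8: b8⊕b9⊕b10⊕b11⊕b12⊕b13⊕b14⊕b15⊕b24⊕b25⊕b26⊕b27⊕b28⊕b29⊕b30⊕b31 = 1⊕1⊕1⊕0⊕1⊕0⊕0⊕1⊕1⊕1⊕1⊕1⊕0⊕1⊕1⊕1 = 0
s16: b16⊕b17⊕b18⊕b19⊕b20⊕b21⊕b22⊕b23⊕b24⊕b25⊕b26⊕b27⊕b28⊕b29⊕b30⊕b31 = 1⊕1⊕0⊕1⊕1⊕1⊕1⊕1⊕1⊕1⊕1⊕1⊕0⊕1⊕1⊕1 = 0
Syndrome (s16...s1) = 00110 → position 6.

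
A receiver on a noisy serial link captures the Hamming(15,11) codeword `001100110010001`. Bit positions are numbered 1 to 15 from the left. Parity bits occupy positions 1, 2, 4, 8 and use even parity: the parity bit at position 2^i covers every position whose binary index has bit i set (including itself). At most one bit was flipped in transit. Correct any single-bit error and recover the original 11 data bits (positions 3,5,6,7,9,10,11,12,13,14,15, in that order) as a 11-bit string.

10010011001

s1: b1⊕b3⊕b5⊕b7⊕b9⊕b11⊕b13⊕b15 = 0⊕1⊕0⊕1⊕0⊕1⊕0⊕1 = 0
s2: b2⊕b3⊕b6⊕b7⊕b10⊕b11⊕b14⊕b15 = 0⊕1⊕0⊕1⊕0⊕1⊕0⊕1 = 0
s4: b4⊕b5⊕b6⊕b7⊕b12⊕b13⊕b14⊕b15 = 1⊕0⊕0⊕1⊕0⊕0⊕0⊕1 = 1
s8: b8⊕b9⊕b10⊕b11⊕b12⊕b13⊕b14⊕b15 = 1⊕0⊕0⊕1⊕0⊕0⊕0⊕1 = 1
Syndrome (s8...s1) = 1100 → position 12.
Flip bit 12: corrected codeword = 001100110011001
Data bits at positions 3,5,6,7,9,10,11,12,13,14,15: 10010011001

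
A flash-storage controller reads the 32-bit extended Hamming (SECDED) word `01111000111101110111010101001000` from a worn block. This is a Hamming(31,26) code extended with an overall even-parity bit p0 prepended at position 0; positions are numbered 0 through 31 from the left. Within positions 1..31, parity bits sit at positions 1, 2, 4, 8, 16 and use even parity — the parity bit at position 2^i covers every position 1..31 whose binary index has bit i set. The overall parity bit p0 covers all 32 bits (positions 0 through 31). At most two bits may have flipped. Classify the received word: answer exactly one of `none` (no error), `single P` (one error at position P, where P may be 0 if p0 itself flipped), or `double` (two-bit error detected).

double

s1: b1⊕b3⊕b5⊕b7⊕b9⊕b11⊕b13⊕b15⊕b17⊕b19⊕b21⊕b23⊕b25⊕b27⊕b29⊕b31 = 1⊕1⊕0⊕0⊕1⊕1⊕1⊕1⊕1⊕1⊕1⊕1⊕1⊕0⊕0⊕0 = 1
s2: b2⊕b3⊕b6⊕b7⊕b10⊕b11⊕b14⊕b15⊕b18⊕b19⊕b22⊕b23⊕b26⊕b27⊕b30⊕b31 = 1⊕1⊕0⊕0⊕1⊕1⊕1⊕1⊕1⊕1⊕0⊕1⊕0⊕0⊕0⊕0 = 1
s4: b4⊕b5⊕b6⊕b7⊕b12⊕b13⊕b14⊕b15⊕b20⊕b21⊕b22⊕b23⊕b28⊕b29⊕b30⊕b31 = 1⊕0⊕0⊕0⊕0⊕1⊕1⊕1⊕0⊕1⊕0⊕1⊕1⊕0⊕0⊕0 = 1
s8: b8⊕b9⊕b10⊕b11⊕b12⊕b13⊕b14⊕b15⊕b24⊕b25⊕b26⊕b27⊕b28⊕b29⊕b30⊕b31 = 1⊕1⊕1⊕1⊕0⊕1⊕1⊕1⊕0⊕1⊕0⊕0⊕1⊕0⊕0⊕0 = 1
s16: b16⊕b17⊕b18⊕b19⊕b20⊕b21⊕b22⊕b23⊕b24⊕b25⊕b26⊕b27⊕b28⊕b29⊕b30⊕b31 = 0⊕1⊕1⊕1⊕0⊕1⊕0⊕1⊕0⊕1⊕0⊕0⊕1⊕0⊕0⊕0 = 1
Syndrome (s16...s1) = 11111 → position 31.
Overall parity (XOR of all 32 bits, including p0): 0⊕1⊕1⊕1⊕1⊕0⊕0⊕0⊕1⊕1⊕1⊕1⊕0⊕1⊕1⊕1⊕0⊕1⊕1⊕1⊕0⊕1⊕0⊕1⊕0⊕1⊕0⊕0⊕1⊕0⊕0⊕0 = 0
Overall=0, syndrome position=31 → double-bit error detected (uncorrectable).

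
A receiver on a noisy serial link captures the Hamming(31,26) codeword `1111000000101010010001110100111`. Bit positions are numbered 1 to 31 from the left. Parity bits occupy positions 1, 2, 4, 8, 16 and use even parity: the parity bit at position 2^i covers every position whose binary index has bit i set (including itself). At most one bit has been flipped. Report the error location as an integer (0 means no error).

0

s1: b1⊕b3⊕b5⊕b7⊕b9⊕b11⊕b13⊕b15⊕b17⊕b19⊕b21⊕b23⊕b25⊕b27⊕b29⊕b31 = 1⊕1⊕0⊕0⊕0⊕1⊕1⊕1⊕0⊕0⊕0⊕1⊕0⊕0⊕1⊕1 = 0
s2: b2⊕b3⊕b6⊕b7⊕b10⊕b11⊕b14⊕b15⊕b18⊕b19⊕b22⊕b23⊕b26⊕b27⊕b30⊕b31 = 1⊕1⊕0⊕0⊕0⊕1⊕0⊕1⊕1⊕0⊕1⊕1⊕1⊕0⊕1⊕1 = 0
s4: b4⊕b5⊕b6⊕b7⊕b12⊕b13⊕b14⊕b15⊕b20⊕b21⊕b22⊕b23⊕b28⊕b29⊕b30⊕b31 = 1⊕0⊕0⊕0⊕0⊕1⊕0⊕1⊕0⊕0⊕1⊕1⊕0⊕1⊕1⊕1 = 0
s8: b8⊕b9⊕b10⊕b11⊕b12⊕b13⊕b14⊕b15⊕b24⊕b25⊕b26⊕b27⊕b28⊕b29⊕b30⊕b31 = 0⊕0⊕0⊕1⊕0⊕1⊕0⊕1⊕1⊕0⊕1⊕0⊕0⊕1⊕1⊕1 = 0
s16: b16⊕b17⊕b18⊕b19⊕b20⊕b21⊕b22⊕b23⊕b24⊕b25⊕b26⊕b27⊕b28⊕b29⊕b30⊕b31 = 0⊕0⊕1⊕0⊕0⊕0⊕1⊕1⊕1⊕0⊕1⊕0⊕0⊕1⊕1⊕1 = 0
Syndrome (s16...s1) = 00000 → position 0 (no error).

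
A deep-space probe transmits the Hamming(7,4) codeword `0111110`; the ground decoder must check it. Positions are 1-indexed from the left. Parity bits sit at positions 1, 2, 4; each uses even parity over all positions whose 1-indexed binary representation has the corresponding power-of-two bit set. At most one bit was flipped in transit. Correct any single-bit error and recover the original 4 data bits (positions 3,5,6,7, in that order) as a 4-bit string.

s1: b1⊕b3⊕b5⊕b7 = 0⊕1⊕1⊕0 = 0
s2: b2⊕b3⊕b6⊕b7 = 1⊕1⊕1⊕0 = 1
s4: b4⊕b5⊕b6⊕b7 = 1⊕1⊕1⊕0 = 1
Syndrome (s4...s1) = 110 → position 6.
Flip bit 6: corrected codeword = 0111100
Data bits at positions 3,5,6,7: 1100

1100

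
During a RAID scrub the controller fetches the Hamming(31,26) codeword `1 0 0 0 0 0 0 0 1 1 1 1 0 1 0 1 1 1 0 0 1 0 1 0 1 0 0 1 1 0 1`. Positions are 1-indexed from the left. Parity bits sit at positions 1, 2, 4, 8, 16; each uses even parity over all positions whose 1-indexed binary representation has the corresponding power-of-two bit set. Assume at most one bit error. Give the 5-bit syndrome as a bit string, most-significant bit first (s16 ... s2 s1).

11101

s1: b1⊕b3⊕b5⊕b7⊕b9⊕b11⊕b13⊕b15⊕b17⊕b19⊕b21⊕b23⊕b25⊕b27⊕b29⊕b31 = 1⊕0⊕0⊕0⊕1⊕1⊕0⊕0⊕1⊕0⊕1⊕1⊕1⊕0⊕1⊕1 = 1
s2: b2⊕b3⊕b6⊕b7⊕b10⊕b11⊕b14⊕b15⊕b18⊕b19⊕b22⊕b23⊕b26⊕b27⊕b30⊕b31 = 0⊕0⊕0⊕0⊕1⊕1⊕1⊕0⊕1⊕0⊕0⊕1⊕0⊕0⊕0⊕1 = 0
s4: b4⊕b5⊕b6⊕b7⊕b12⊕b13⊕b14⊕b15⊕b20⊕b21⊕b22⊕b23⊕b28⊕b29⊕b30⊕b31 = 0⊕0⊕0⊕0⊕1⊕0⊕1⊕0⊕0⊕1⊕0⊕1⊕1⊕1⊕0⊕1 = 1
s8: b8⊕b9⊕b10⊕b11⊕b12⊕b13⊕b14⊕b15⊕b24⊕b25⊕b26⊕b27⊕b28⊕b29⊕b30⊕b31 = 0⊕1⊕1⊕1⊕1⊕0⊕1⊕0⊕0⊕1⊕0⊕0⊕1⊕1⊕0⊕1 = 1
s16: b16⊕b17⊕b18⊕b19⊕b20⊕b21⊕b22⊕b23⊕b24⊕b25⊕b26⊕b27⊕b28⊕b29⊕b30⊕b31 = 1⊕1⊕1⊕0⊕0⊕1⊕0⊕1⊕0⊕1⊕0⊕0⊕1⊕1⊕0⊕1 = 1
Syndrome (s16...s1) = 11101 → position 29.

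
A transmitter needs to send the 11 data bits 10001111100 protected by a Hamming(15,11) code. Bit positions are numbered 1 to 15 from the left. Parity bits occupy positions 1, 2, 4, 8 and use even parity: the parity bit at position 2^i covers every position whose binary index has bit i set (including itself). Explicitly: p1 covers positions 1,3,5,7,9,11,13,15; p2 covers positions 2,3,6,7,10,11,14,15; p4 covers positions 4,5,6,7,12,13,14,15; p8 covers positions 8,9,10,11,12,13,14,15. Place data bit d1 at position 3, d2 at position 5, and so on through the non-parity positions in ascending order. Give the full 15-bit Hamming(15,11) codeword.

Place data bits at non-power-of-two positions: b3=1, b5=0, b6=0, b7=0, b9=1, b10=1, b11=1, b12=1, b13=1, b14=0, b15=0.
p1 = XOR of data positions {3,5,7,9,11,13,15} = 1⊕0⊕0⊕1⊕1⊕1⊕0 = 0
p2 = XOR of data positions {3,6,7,10,11,14,15} = 1⊕0⊕0⊕1⊕1⊕0⊕0 = 1
p4 = XOR of data positions {5,6,7,12,13,14,15} = 0⊕0⊕0⊕1⊕1⊕0⊕0 = 0
p8 = XOR of data positions {9,10,11,12,13,14,15} = 1⊕1⊕1⊕1⊕1⊕0⊕0 = 1
Codeword b1..b15 = 011000011111100

011000011111100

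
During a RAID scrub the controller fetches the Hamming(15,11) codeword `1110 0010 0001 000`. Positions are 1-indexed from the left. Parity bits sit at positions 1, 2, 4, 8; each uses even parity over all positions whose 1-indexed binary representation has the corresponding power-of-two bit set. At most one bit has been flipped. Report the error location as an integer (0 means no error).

11

s1: b1⊕b3⊕b5⊕b7⊕b9⊕b11⊕b13⊕b15 = 1⊕1⊕0⊕1⊕0⊕0⊕0⊕0 = 1
s2: b2⊕b3⊕b6⊕b7⊕b10⊕b11⊕b14⊕b15 = 1⊕1⊕0⊕1⊕0⊕0⊕0⊕0 = 1
s4: b4⊕b5⊕b6⊕b7⊕b12⊕b13⊕b14⊕b15 = 0⊕0⊕0⊕1⊕1⊕0⊕0⊕0 = 0
s8: b8⊕b9⊕b10⊕b11⊕b12⊕b13⊕b14⊕b15 = 0⊕0⊕0⊕0⊕1⊕0⊕0⊕0 = 1
Syndrome (s8...s1) = 1011 → position 11.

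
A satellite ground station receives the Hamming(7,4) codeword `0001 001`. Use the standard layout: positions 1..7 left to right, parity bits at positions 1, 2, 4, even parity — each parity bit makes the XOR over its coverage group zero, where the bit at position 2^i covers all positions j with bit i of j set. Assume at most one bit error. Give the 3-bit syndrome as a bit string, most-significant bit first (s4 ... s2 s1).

s1: b1⊕b3⊕b5⊕b7 = 0⊕0⊕0⊕1 = 1
s2: b2⊕b3⊕b6⊕b7 = 0⊕0⊕0⊕1 = 1
s4: b4⊕b5⊕b6⊕b7 = 1⊕0⊕0⊕1 = 0
Syndrome (s4...s1) = 011 → position 3.

011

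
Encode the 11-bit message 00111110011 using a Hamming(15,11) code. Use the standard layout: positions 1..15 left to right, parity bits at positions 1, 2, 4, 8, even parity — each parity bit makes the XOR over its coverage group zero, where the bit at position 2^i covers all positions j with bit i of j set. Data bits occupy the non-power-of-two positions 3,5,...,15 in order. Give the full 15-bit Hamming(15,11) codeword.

Place data bits at non-power-of-two positions: b3=0, b5=0, b6=1, b7=1, b9=1, b10=1, b11=1, b12=0, b13=0, b14=1, b15=1.
p1 = XOR of data positions {3,5,7,9,11,13,15} = 0⊕0⊕1⊕1⊕1⊕0⊕1 = 0
p2 = XOR of data positions {3,6,7,10,11,14,15} = 0⊕1⊕1⊕1⊕1⊕1⊕1 = 0
p4 = XOR of data positions {5,6,7,12,13,14,15} = 0⊕1⊕1⊕0⊕0⊕1⊕1 = 0
p8 = XOR of data positions {9,10,11,12,13,14,15} = 1⊕1⊕1⊕0⊕0⊕1⊕1 = 1
Codeword b1..b15 = 000001111110011

000001111110011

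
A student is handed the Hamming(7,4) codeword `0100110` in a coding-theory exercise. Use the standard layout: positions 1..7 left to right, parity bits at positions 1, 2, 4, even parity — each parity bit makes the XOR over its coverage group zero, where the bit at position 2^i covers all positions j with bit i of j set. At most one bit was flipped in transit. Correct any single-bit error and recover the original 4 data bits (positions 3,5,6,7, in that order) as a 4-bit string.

s1: b1⊕b3⊕b5⊕b7 = 0⊕0⊕1⊕0 = 1
s2: b2⊕b3⊕b6⊕b7 = 1⊕0⊕1⊕0 = 0
s4: b4⊕b5⊕b6⊕b7 = 0⊕1⊕1⊕0 = 0
Syndrome (s4...s1) = 001 → position 1.
Flip bit 1: corrected codeword = 1100110
Data bits at positions 3,5,6,7: 0110

0110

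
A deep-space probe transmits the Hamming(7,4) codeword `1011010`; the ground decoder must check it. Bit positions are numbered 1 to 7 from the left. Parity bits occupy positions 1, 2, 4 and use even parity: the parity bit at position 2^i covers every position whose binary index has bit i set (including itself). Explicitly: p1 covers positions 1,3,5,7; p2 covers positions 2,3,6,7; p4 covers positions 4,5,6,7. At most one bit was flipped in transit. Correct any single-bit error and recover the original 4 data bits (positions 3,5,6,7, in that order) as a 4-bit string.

s1: b1⊕b3⊕b5⊕b7 = 1⊕1⊕0⊕0 = 0
s2: b2⊕b3⊕b6⊕b7 = 0⊕1⊕1⊕0 = 0
s4: b4⊕b5⊕b6⊕b7 = 1⊕0⊕1⊕0 = 0
Syndrome (s4...s1) = 000 → position 0 (no error).
No correction needed.
Data bits at positions 3,5,6,7: 1010

1010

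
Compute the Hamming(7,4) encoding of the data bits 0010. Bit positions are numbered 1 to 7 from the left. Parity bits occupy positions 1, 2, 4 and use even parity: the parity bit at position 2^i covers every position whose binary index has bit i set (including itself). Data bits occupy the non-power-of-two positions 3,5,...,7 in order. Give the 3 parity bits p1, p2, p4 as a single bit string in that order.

011

Place data bits at non-power-of-two positions: b3=0, b5=0, b6=1, b7=0.
p1 = XOR of data positions {3,5,7} = 0⊕0⊕0 = 0
p2 = XOR of data positions {3,6,7} = 0⊕1⊕0 = 1
p4 = XOR of data positions {5,6,7} = 0⊕1⊕0 = 1
Parity bits p1,p2,p4 = 011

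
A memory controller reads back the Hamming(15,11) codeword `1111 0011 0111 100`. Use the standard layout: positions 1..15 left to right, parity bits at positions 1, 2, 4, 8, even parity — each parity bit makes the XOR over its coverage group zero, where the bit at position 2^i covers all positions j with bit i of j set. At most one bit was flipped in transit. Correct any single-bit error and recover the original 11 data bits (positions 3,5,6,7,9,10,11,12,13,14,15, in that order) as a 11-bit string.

10010101100

s1: b1⊕b3⊕b5⊕b7⊕b9⊕b11⊕b13⊕b15 = 1⊕1⊕0⊕1⊕0⊕1⊕1⊕0 = 1
s2: b2⊕b3⊕b6⊕b7⊕b10⊕b11⊕b14⊕b15 = 1⊕1⊕0⊕1⊕1⊕1⊕0⊕0 = 1
s4: b4⊕b5⊕b6⊕b7⊕b12⊕b13⊕b14⊕b15 = 1⊕0⊕0⊕1⊕1⊕1⊕0⊕0 = 0
s8: b8⊕b9⊕b10⊕b11⊕b12⊕b13⊕b14⊕b15 = 1⊕0⊕1⊕1⊕1⊕1⊕0⊕0 = 1
Syndrome (s8...s1) = 1011 → position 11.
Flip bit 11: corrected codeword = 111100110101100
Data bits at positions 3,5,6,7,9,10,11,12,13,14,15: 10010101100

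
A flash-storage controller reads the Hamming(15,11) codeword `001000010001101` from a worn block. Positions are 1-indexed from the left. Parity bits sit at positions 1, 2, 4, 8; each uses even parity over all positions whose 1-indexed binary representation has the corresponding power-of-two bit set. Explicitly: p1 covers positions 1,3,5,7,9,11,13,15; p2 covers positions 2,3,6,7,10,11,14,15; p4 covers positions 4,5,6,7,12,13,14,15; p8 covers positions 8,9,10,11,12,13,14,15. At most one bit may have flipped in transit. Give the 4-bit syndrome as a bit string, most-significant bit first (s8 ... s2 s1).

0101

s1: b1⊕b3⊕b5⊕b7⊕b9⊕b11⊕b13⊕b15 = 0⊕1⊕0⊕0⊕0⊕0⊕1⊕1 = 1
s2: b2⊕b3⊕b6⊕b7⊕b10⊕b11⊕b14⊕b15 = 0⊕1⊕0⊕0⊕0⊕0⊕0⊕1 = 0
s4: b4⊕b5⊕b6⊕b7⊕b12⊕b13⊕b14⊕b15 = 0⊕0⊕0⊕0⊕1⊕1⊕0⊕1 = 1
s8: b8⊕b9⊕b10⊕b11⊕b12⊕b13⊕b14⊕b15 = 1⊕0⊕0⊕0⊕1⊕1⊕0⊕1 = 0
Syndrome (s8...s1) = 0101 → position 5.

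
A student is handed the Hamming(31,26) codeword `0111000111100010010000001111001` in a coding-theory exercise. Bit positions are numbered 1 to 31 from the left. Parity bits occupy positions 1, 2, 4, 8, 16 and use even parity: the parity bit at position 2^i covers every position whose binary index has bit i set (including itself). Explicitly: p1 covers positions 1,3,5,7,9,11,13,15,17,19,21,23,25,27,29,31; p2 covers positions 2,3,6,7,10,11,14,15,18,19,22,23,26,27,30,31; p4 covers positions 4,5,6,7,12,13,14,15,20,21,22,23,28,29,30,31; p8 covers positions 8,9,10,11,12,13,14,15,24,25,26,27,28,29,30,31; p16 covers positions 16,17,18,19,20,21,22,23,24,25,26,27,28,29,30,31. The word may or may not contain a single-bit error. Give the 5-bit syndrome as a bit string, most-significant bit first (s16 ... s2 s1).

s1: b1⊕b3⊕b5⊕b7⊕b9⊕b11⊕b13⊕b15⊕b17⊕b19⊕b21⊕b23⊕b25⊕b27⊕b29⊕b31 = 0⊕1⊕0⊕0⊕1⊕1⊕0⊕1⊕0⊕0⊕0⊕0⊕1⊕1⊕0⊕1 = 1
s2: b2⊕b3⊕b6⊕b7⊕b10⊕b11⊕b14⊕b15⊕b18⊕b19⊕b22⊕b23⊕b26⊕b27⊕b30⊕b31 = 1⊕1⊕0⊕0⊕1⊕1⊕0⊕1⊕1⊕0⊕0⊕0⊕1⊕1⊕0⊕1 = 1
s4: b4⊕b5⊕b6⊕b7⊕b12⊕b13⊕b14⊕b15⊕b20⊕b21⊕b22⊕b23⊕b28⊕b29⊕b30⊕b31 = 1⊕0⊕0⊕0⊕0⊕0⊕0⊕1⊕0⊕0⊕0⊕0⊕1⊕0⊕0⊕1 = 0
s8: b8⊕b9⊕b10⊕b11⊕b12⊕b13⊕b14⊕b15⊕b24⊕b25⊕b26⊕b27⊕b28⊕b29⊕b30⊕b31 = 1⊕1⊕1⊕1⊕0⊕0⊕0⊕1⊕0⊕1⊕1⊕1⊕1⊕0⊕0⊕1 = 0
s16: b16⊕b17⊕b18⊕b19⊕b20⊕b21⊕b22⊕b23⊕b24⊕b25⊕b26⊕b27⊕b28⊕b29⊕b30⊕b31 = 0⊕0⊕1⊕0⊕0⊕0⊕0⊕0⊕0⊕1⊕1⊕1⊕1⊕0⊕0⊕1 = 0
Syndrome (s16...s1) = 00011 → position 3.

00011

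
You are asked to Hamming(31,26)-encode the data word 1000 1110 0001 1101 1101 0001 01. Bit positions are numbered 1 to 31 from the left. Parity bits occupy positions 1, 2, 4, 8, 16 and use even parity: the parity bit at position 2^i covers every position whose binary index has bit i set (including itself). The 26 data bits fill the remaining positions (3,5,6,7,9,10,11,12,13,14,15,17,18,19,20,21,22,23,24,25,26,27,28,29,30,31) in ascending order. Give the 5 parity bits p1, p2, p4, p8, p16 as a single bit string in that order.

Place data bits at non-power-of-two positions: b3=1, b5=0, b6=0, b7=0, b9=1, b10=1, b11=1, b12=0, b13=0, b14=0, b15=0, b17=1, b18=1, b19=1, b20=0, b21=1, b22=1, b23=1, b24=0, b25=1, b26=0, b27=0, b28=0, b29=1, b30=0, b31=1.
p1 = XOR of data positions {3,5,7,9,11,13,15,17,19,21,23,25,27,29,31} = 1⊕0⊕0⊕1⊕1⊕0⊕0⊕1⊕1⊕1⊕1⊕1⊕0⊕1⊕1 = 0
p2 = XOR of data positions {3,6,7,10,11,14,15,18,19,22,23,26,27,30,31} = 1⊕0⊕0⊕1⊕1⊕0⊕0⊕1⊕1⊕1⊕1⊕0⊕0⊕0⊕1 = 0
p4 = XOR of data positions {5,6,7,12,13,14,15,20,21,22,23,28,29,30,31} = 0⊕0⊕0⊕0⊕0⊕0⊕0⊕0⊕1⊕1⊕1⊕0⊕1⊕0⊕1 = 1
p8 = XOR of data positions {9,10,11,12,13,14,15,24,25,26,27,28,29,30,31} = 1⊕1⊕1⊕0⊕0⊕0⊕0⊕0⊕1⊕0⊕0⊕0⊕1⊕0⊕1 = 0
p16 = XOR of data positions {17,18,19,20,21,22,23,24,25,26,27,28,29,30,31} = 1⊕1⊕1⊕0⊕1⊕1⊕1⊕0⊕1⊕0⊕0⊕0⊕1⊕0⊕1 = 1
Parity bits p1,p2,p4,p8,p16 = 00101

00101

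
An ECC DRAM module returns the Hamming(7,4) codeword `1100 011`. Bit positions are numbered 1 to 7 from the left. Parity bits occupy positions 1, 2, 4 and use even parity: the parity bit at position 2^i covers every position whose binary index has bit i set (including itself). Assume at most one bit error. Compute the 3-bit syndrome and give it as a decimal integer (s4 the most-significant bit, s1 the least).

s1: b1⊕b3⊕b5⊕b7 = 1⊕0⊕0⊕1 = 0
s2: b2⊕b3⊕b6⊕b7 = 1⊕0⊕1⊕1 = 1
s4: b4⊕b5⊕b6⊕b7 = 0⊕0⊕1⊕1 = 0
Syndrome (s4...s1) = 010 → position 2.

2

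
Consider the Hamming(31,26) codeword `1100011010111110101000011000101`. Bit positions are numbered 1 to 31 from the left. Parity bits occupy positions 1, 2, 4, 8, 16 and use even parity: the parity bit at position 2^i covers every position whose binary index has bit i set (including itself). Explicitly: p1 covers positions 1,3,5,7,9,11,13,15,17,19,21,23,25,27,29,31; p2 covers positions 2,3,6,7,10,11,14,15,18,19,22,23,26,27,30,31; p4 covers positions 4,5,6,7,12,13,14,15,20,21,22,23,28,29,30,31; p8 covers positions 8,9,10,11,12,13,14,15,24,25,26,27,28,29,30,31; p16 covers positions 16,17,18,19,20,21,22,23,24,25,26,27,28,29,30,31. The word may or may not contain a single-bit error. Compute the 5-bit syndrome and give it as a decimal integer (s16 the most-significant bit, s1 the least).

1

s1: b1⊕b3⊕b5⊕b7⊕b9⊕b11⊕b13⊕b15⊕b17⊕b19⊕b21⊕b23⊕b25⊕b27⊕b29⊕b31 = 1⊕0⊕0⊕1⊕1⊕1⊕1⊕1⊕1⊕1⊕0⊕0⊕1⊕0⊕1⊕1 = 1
s2: b2⊕b3⊕b6⊕b7⊕b10⊕b11⊕b14⊕b15⊕b18⊕b19⊕b22⊕b23⊕b26⊕b27⊕b30⊕b31 = 1⊕0⊕1⊕1⊕0⊕1⊕1⊕1⊕0⊕1⊕0⊕0⊕0⊕0⊕0⊕1 = 0
s4: b4⊕b5⊕b6⊕b7⊕b12⊕b13⊕b14⊕b15⊕b20⊕b21⊕b22⊕b23⊕b28⊕b29⊕b30⊕b31 = 0⊕0⊕1⊕1⊕1⊕1⊕1⊕1⊕0⊕0⊕0⊕0⊕0⊕1⊕0⊕1 = 0
s8: b8⊕b9⊕b10⊕b11⊕b12⊕b13⊕b14⊕b15⊕b24⊕b25⊕b26⊕b27⊕b28⊕b29⊕b30⊕b31 = 0⊕1⊕0⊕1⊕1⊕1⊕1⊕1⊕1⊕1⊕0⊕0⊕0⊕1⊕0⊕1 = 0
s16: b16⊕b17⊕b18⊕b19⊕b20⊕b21⊕b22⊕b23⊕b24⊕b25⊕b26⊕b27⊕b28⊕b29⊕b30⊕b31 = 0⊕1⊕0⊕1⊕0⊕0⊕0⊕0⊕1⊕1⊕0⊕0⊕0⊕1⊕0⊕1 = 0
Syndrome (s16...s1) = 00001 → position 1.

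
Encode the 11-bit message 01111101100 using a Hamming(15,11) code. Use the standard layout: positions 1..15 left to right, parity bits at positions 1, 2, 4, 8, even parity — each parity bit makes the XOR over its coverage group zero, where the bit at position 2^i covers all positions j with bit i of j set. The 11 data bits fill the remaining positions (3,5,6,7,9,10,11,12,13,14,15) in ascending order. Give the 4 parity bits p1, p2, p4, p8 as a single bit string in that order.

Place data bits at non-power-of-two positions: b3=0, b5=1, b6=1, b7=1, b9=1, b10=1, b11=0, b12=1, b13=1, b14=0, b15=0.
p1 = XOR of data positions {3,5,7,9,11,13,15} = 0⊕1⊕1⊕1⊕0⊕1⊕0 = 0
p2 = XOR of data positions {3,6,7,10,11,14,15} = 0⊕1⊕1⊕1⊕0⊕0⊕0 = 1
p4 = XOR of data positions {5,6,7,12,13,14,15} = 1⊕1⊕1⊕1⊕1⊕0⊕0 = 1
p8 = XOR of data positions {9,10,11,12,13,14,15} = 1⊕1⊕0⊕1⊕1⊕0⊕0 = 0
Parity bits p1,p2,p4,p8 = 0110

0110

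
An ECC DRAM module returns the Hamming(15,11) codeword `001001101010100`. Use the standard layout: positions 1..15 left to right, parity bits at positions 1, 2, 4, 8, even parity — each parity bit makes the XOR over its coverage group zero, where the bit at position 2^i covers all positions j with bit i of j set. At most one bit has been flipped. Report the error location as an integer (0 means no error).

s1: b1⊕b3⊕b5⊕b7⊕b9⊕b11⊕b13⊕b15 = 0⊕1⊕0⊕1⊕1⊕1⊕1⊕0 = 1
s2: b2⊕b3⊕b6⊕b7⊕b10⊕b11⊕b14⊕b15 = 0⊕1⊕1⊕1⊕0⊕1⊕0⊕0 = 0
s4: b4⊕b5⊕b6⊕b7⊕b12⊕b13⊕b14⊕b15 = 0⊕0⊕1⊕1⊕0⊕1⊕0⊕0 = 1
s8: b8⊕b9⊕b10⊕b11⊕b12⊕b13⊕b14⊕b15 = 0⊕1⊕0⊕1⊕0⊕1⊕0⊕0 = 1
Syndrome (s8...s1) = 1101 → position 13.

13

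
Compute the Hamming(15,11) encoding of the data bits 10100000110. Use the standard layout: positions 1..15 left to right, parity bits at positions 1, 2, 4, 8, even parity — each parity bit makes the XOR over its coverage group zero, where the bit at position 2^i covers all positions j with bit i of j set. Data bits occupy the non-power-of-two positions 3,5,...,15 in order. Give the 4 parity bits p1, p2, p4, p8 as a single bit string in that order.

Place data bits at non-power-of-two positions: b3=1, b5=0, b6=1, b7=0, b9=0, b10=0, b11=0, b12=0, b13=1, b14=1, b15=0.
p1 = XOR of data positions {3,5,7,9,11,13,15} = 1⊕0⊕0⊕0⊕0⊕1⊕0 = 0
p2 = XOR of data positions {3,6,7,10,11,14,15} = 1⊕1⊕0⊕0⊕0⊕1⊕0 = 1
p4 = XOR of data positions {5,6,7,12,13,14,15} = 0⊕1⊕0⊕0⊕1⊕1⊕0 = 1
p8 = XOR of data positions {9,10,11,12,13,14,15} = 0⊕0⊕0⊕0⊕1⊕1⊕0 = 0
Parity bits p1,p2,p4,p8 = 0110

0110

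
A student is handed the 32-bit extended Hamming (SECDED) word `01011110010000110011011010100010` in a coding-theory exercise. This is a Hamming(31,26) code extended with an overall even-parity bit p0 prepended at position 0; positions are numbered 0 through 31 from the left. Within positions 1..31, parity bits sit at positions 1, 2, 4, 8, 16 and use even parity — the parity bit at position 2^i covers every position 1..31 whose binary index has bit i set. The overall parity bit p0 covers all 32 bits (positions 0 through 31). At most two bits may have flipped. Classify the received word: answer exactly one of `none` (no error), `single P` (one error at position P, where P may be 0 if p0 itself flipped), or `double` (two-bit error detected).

single 19

s1: b1⊕b3⊕b5⊕b7⊕b9⊕b11⊕b13⊕b15⊕b17⊕b19⊕b21⊕b23⊕b25⊕b27⊕b29⊕b31 = 1⊕1⊕1⊕0⊕1⊕0⊕0⊕1⊕0⊕1⊕1⊕0⊕0⊕0⊕0⊕0 = 1
s2: b2⊕b3⊕b6⊕b7⊕b10⊕b11⊕b14⊕b15⊕b18⊕b19⊕b22⊕b23⊕b26⊕b27⊕b30⊕b31 = 0⊕1⊕1⊕0⊕0⊕0⊕1⊕1⊕1⊕1⊕1⊕0⊕1⊕0⊕1⊕0 = 1
s4: b4⊕b5⊕b6⊕b7⊕b12⊕b13⊕b14⊕b15⊕b20⊕b21⊕b22⊕b23⊕b28⊕b29⊕b30⊕b31 = 1⊕1⊕1⊕0⊕0⊕0⊕1⊕1⊕0⊕1⊕1⊕0⊕0⊕0⊕1⊕0 = 0
s8: b8⊕b9⊕b10⊕b11⊕b12⊕b13⊕b14⊕b15⊕b24⊕b25⊕b26⊕b27⊕b28⊕b29⊕b30⊕b31 = 0⊕1⊕0⊕0⊕0⊕0⊕1⊕1⊕1⊕0⊕1⊕0⊕0⊕0⊕1⊕0 = 0
s16: b16⊕b17⊕b18⊕b19⊕b20⊕b21⊕b22⊕b23⊕b24⊕b25⊕b26⊕b27⊕b28⊕b29⊕b30⊕b31 = 0⊕0⊕1⊕1⊕0⊕1⊕1⊕0⊕1⊕0⊕1⊕0⊕0⊕0⊕1⊕0 = 1
Syndrome (s16...s1) = 10011 → position 19.
Overall parity (XOR of all 32 bits, including p0): 0⊕1⊕0⊕1⊕1⊕1⊕1⊕0⊕0⊕1⊕0⊕0⊕0⊕0⊕1⊕1⊕0⊕0⊕1⊕1⊕0⊕1⊕1⊕0⊕1⊕0⊕1⊕0⊕0⊕0⊕1⊕0 = 1
Overall=1, syndrome position=19 → single-bit error at position 19.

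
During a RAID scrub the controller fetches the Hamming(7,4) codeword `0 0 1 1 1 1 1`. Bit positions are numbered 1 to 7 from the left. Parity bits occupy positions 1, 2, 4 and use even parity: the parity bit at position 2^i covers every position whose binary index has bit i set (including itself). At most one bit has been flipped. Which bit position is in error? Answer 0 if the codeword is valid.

3

s1: b1⊕b3⊕b5⊕b7 = 0⊕1⊕1⊕1 = 1
s2: b2⊕b3⊕b6⊕b7 = 0⊕1⊕1⊕1 = 1
s4: b4⊕b5⊕b6⊕b7 = 1⊕1⊕1⊕1 = 0
Syndrome (s4...s1) = 011 → position 3.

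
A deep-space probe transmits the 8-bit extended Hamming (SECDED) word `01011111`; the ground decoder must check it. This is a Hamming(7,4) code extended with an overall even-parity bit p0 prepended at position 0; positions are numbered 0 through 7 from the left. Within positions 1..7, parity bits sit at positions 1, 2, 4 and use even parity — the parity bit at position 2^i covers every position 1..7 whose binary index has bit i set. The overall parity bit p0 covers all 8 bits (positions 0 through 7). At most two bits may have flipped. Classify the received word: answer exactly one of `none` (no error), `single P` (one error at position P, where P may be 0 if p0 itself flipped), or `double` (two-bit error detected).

s1: b1⊕b3⊕b5⊕b7 = 1⊕1⊕1⊕1 = 0
s2: b2⊕b3⊕b6⊕b7 = 0⊕1⊕1⊕1 = 1
s4: b4⊕b5⊕b6⊕b7 = 1⊕1⊕1⊕1 = 0
Syndrome (s4...s1) = 010 → position 2.
Overall parity (XOR of all 8 bits, including p0): 0⊕1⊕0⊕1⊕1⊕1⊕1⊕1 = 0
Overall=0, syndrome position=2 → double-bit error detected (uncorrectable).

double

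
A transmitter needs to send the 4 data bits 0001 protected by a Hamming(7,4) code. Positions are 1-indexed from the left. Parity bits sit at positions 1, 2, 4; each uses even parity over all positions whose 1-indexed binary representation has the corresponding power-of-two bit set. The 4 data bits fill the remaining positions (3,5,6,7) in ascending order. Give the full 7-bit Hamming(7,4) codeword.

Place data bits at non-power-of-two positions: b3=0, b5=0, b6=0, b7=1.
p1 = XOR of data positions {3,5,7} = 0⊕0⊕1 = 1
p2 = XOR of data positions {3,6,7} = 0⊕0⊕1 = 1
p4 = XOR of data positions {5,6,7} = 0⊕0⊕1 = 1
Codeword b1..b7 = 1101001

1101001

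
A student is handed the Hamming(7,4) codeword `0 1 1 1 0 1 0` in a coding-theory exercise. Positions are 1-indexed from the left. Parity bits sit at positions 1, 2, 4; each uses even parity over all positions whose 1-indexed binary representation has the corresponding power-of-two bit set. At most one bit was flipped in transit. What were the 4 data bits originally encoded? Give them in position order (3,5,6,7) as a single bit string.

s1: b1⊕b3⊕b5⊕b7 = 0⊕1⊕0⊕0 = 1
s2: b2⊕b3⊕b6⊕b7 = 1⊕1⊕1⊕0 = 1
s4: b4⊕b5⊕b6⊕b7 = 1⊕0⊕1⊕0 = 0
Syndrome (s4...s1) = 011 → position 3.
Flip bit 3: corrected codeword = 0101010
Data bits at positions 3,5,6,7: 0010

0010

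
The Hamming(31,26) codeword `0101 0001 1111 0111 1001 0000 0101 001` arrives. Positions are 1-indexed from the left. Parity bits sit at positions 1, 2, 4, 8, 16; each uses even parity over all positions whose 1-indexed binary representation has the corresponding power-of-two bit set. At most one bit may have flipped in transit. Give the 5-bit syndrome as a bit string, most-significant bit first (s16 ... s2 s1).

00111

s1: b1⊕b3⊕b5⊕b7⊕b9⊕b11⊕b13⊕b15⊕b17⊕b19⊕b21⊕b23⊕b25⊕b27⊕b29⊕b31 = 0⊕0⊕0⊕0⊕1⊕1⊕0⊕1⊕1⊕0⊕0⊕0⊕0⊕0⊕0⊕1 = 1
s2: b2⊕b3⊕b6⊕b7⊕b10⊕b11⊕b14⊕b15⊕b18⊕b19⊕b22⊕b23⊕b26⊕b27⊕b30⊕b31 = 1⊕0⊕0⊕0⊕1⊕1⊕1⊕1⊕0⊕0⊕0⊕0⊕1⊕0⊕0⊕1 = 1
s4: b4⊕b5⊕b6⊕b7⊕b12⊕b13⊕b14⊕b15⊕b20⊕b21⊕b22⊕b23⊕b28⊕b29⊕b30⊕b31 = 1⊕0⊕0⊕0⊕1⊕0⊕1⊕1⊕1⊕0⊕0⊕0⊕1⊕0⊕0⊕1 = 1
s8: b8⊕b9⊕b10⊕b11⊕b12⊕b13⊕b14⊕b15⊕b24⊕b25⊕b26⊕b27⊕b28⊕b29⊕b30⊕b31 = 1⊕1⊕1⊕1⊕1⊕0⊕1⊕1⊕0⊕0⊕1⊕0⊕1⊕0⊕0⊕1 = 0
s16: b16⊕b17⊕b18⊕b19⊕b20⊕b21⊕b22⊕b23⊕b24⊕b25⊕b26⊕b27⊕b28⊕b29⊕b30⊕b31 = 1⊕1⊕0⊕0⊕1⊕0⊕0⊕0⊕0⊕0⊕1⊕0⊕1⊕0⊕0⊕1 = 0
Syndrome (s16...s1) = 00111 → position 7.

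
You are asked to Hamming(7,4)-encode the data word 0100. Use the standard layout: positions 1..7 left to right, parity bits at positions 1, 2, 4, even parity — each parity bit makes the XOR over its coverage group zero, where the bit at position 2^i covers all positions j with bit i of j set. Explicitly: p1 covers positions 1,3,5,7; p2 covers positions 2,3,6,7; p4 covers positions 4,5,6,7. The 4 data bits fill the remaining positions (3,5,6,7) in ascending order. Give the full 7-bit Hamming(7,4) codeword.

1001100

Place data bits at non-power-of-two positions: b3=0, b5=1, b6=0, b7=0.
p1 = XOR of data positions {3,5,7} = 0⊕1⊕0 = 1
p2 = XOR of data positions {3,6,7} = 0⊕0⊕0 = 0
p4 = XOR of data positions {5,6,7} = 1⊕0⊕0 = 1
Codeword b1..b7 = 1001100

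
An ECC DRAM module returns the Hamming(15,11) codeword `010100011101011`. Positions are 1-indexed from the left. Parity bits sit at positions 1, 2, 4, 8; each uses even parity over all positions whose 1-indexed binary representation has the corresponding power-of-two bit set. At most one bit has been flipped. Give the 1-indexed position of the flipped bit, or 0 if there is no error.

0

s1: b1⊕b3⊕b5⊕b7⊕b9⊕b11⊕b13⊕b15 = 0⊕0⊕0⊕0⊕1⊕0⊕0⊕1 = 0
s2: b2⊕b3⊕b6⊕b7⊕b10⊕b11⊕b14⊕b15 = 1⊕0⊕0⊕0⊕1⊕0⊕1⊕1 = 0
s4: b4⊕b5⊕b6⊕b7⊕b12⊕b13⊕b14⊕b15 = 1⊕0⊕0⊕0⊕1⊕0⊕1⊕1 = 0
s8: b8⊕b9⊕b10⊕b11⊕b12⊕b13⊕b14⊕b15 = 1⊕1⊕1⊕0⊕1⊕0⊕1⊕1 = 0
Syndrome (s8...s1) = 0000 → position 0 (no error).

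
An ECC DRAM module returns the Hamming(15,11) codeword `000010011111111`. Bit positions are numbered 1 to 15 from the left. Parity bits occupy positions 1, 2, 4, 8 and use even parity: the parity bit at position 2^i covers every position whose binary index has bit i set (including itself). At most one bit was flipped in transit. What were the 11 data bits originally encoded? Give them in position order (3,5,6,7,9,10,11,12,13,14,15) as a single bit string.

00001111111

s1: b1⊕b3⊕b5⊕b7⊕b9⊕b11⊕b13⊕b15 = 0⊕0⊕1⊕0⊕1⊕1⊕1⊕1 = 1
s2: b2⊕b3⊕b6⊕b7⊕b10⊕b11⊕b14⊕b15 = 0⊕0⊕0⊕0⊕1⊕1⊕1⊕1 = 0
s4: b4⊕b5⊕b6⊕b7⊕b12⊕b13⊕b14⊕b15 = 0⊕1⊕0⊕0⊕1⊕1⊕1⊕1 = 1
s8: b8⊕b9⊕b10⊕b11⊕b12⊕b13⊕b14⊕b15 = 1⊕1⊕1⊕1⊕1⊕1⊕1⊕1 = 0
Syndrome (s8...s1) = 0101 → position 5.
Flip bit 5: corrected codeword = 000000011111111
Data bits at positions 3,5,6,7,9,10,11,12,13,14,15: 00001111111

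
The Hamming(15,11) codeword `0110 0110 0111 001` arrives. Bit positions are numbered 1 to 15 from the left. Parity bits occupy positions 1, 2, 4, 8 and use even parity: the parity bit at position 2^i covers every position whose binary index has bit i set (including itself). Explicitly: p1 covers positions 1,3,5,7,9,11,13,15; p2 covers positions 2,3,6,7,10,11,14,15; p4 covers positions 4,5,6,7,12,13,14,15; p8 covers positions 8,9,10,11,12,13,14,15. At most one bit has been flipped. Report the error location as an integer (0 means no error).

s1: b1⊕b3⊕b5⊕b7⊕b9⊕b11⊕b13⊕b15 = 0⊕1⊕0⊕1⊕0⊕1⊕0⊕1 = 0
s2: b2⊕b3⊕b6⊕b7⊕b10⊕b11⊕b14⊕b15 = 1⊕1⊕1⊕1⊕1⊕1⊕0⊕1 = 1
s4: b4⊕b5⊕b6⊕b7⊕b12⊕b13⊕b14⊕b15 = 0⊕0⊕1⊕1⊕1⊕0⊕0⊕1 = 0
s8: b8⊕b9⊕b10⊕b11⊕b12⊕b13⊕b14⊕b15 = 0⊕0⊕1⊕1⊕1⊕0⊕0⊕1 = 0
Syndrome (s8...s1) = 0010 → position 2.

2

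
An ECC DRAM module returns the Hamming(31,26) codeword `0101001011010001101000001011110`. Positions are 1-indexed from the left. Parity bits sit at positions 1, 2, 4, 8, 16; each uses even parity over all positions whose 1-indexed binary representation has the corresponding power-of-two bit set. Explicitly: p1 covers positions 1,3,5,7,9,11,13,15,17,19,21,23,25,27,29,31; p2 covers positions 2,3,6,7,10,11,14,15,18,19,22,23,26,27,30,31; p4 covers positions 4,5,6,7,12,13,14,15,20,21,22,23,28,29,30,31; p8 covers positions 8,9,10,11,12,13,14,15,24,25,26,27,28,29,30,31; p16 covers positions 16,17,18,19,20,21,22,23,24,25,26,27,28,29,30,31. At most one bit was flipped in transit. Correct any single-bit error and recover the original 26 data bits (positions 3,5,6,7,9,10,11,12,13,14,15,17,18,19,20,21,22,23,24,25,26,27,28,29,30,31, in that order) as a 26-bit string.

s1: b1⊕b3⊕b5⊕b7⊕b9⊕b11⊕b13⊕b15⊕b17⊕b19⊕b21⊕b23⊕b25⊕b27⊕b29⊕b31 = 0⊕0⊕0⊕1⊕1⊕0⊕0⊕0⊕1⊕1⊕0⊕0⊕1⊕1⊕1⊕0 = 1
s2: b2⊕b3⊕b6⊕b7⊕b10⊕b11⊕b14⊕b15⊕b18⊕b19⊕b22⊕b23⊕b26⊕b27⊕b30⊕b31 = 1⊕0⊕0⊕1⊕1⊕0⊕0⊕0⊕0⊕1⊕0⊕0⊕0⊕1⊕1⊕0 = 0
s4: b4⊕b5⊕b6⊕b7⊕b12⊕b13⊕b14⊕b15⊕b20⊕b21⊕b22⊕b23⊕b28⊕b29⊕b30⊕b31 = 1⊕0⊕0⊕1⊕1⊕0⊕0⊕0⊕0⊕0⊕0⊕0⊕1⊕1⊕1⊕0 = 0
s8: b8⊕b9⊕b10⊕b11⊕b12⊕b13⊕b14⊕b15⊕b24⊕b25⊕b26⊕b27⊕b28⊕b29⊕b30⊕b31 = 0⊕1⊕1⊕0⊕1⊕0⊕0⊕0⊕0⊕1⊕0⊕1⊕1⊕1⊕1⊕0 = 0
s16: b16⊕b17⊕b18⊕b19⊕b20⊕b21⊕b22⊕b23⊕b24⊕b25⊕b26⊕b27⊕b28⊕b29⊕b30⊕b31 = 1⊕1⊕0⊕1⊕0⊕0⊕0⊕0⊕0⊕1⊕0⊕1⊕1⊕1⊕1⊕0 = 0
Syndrome (s16...s1) = 00001 → position 1.
Flip bit 1: corrected codeword = 1101001011010001101000001011110
Data bits at positions 3,5,6,7,9,10,11,12,13,14,15,17,18,19,20,21,22,23,24,25,26,27,28,29,30,31: 00011101000101000001011110

00011101000101000001011110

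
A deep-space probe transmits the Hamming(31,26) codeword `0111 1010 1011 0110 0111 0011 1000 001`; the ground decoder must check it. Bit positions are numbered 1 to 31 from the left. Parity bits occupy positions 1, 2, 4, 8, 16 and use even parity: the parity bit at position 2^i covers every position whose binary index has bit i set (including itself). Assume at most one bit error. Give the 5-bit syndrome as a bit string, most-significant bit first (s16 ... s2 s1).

10100

s1: b1⊕b3⊕b5⊕b7⊕b9⊕b11⊕b13⊕b15⊕b17⊕b19⊕b21⊕b23⊕b25⊕b27⊕b29⊕b31 = 0⊕1⊕1⊕1⊕1⊕1⊕0⊕1⊕0⊕1⊕0⊕1⊕1⊕0⊕0⊕1 = 0
s2: b2⊕b3⊕b6⊕b7⊕b10⊕b11⊕b14⊕b15⊕b18⊕b19⊕b22⊕b23⊕b26⊕b27⊕b30⊕b31 = 1⊕1⊕0⊕1⊕0⊕1⊕1⊕1⊕1⊕1⊕0⊕1⊕0⊕0⊕0⊕1 = 0
s4: b4⊕b5⊕b6⊕b7⊕b12⊕b13⊕b14⊕b15⊕b20⊕b21⊕b22⊕b23⊕b28⊕b29⊕b30⊕b31 = 1⊕1⊕0⊕1⊕1⊕0⊕1⊕1⊕1⊕0⊕0⊕1⊕0⊕0⊕0⊕1 = 1
s8: b8⊕b9⊕b10⊕b11⊕b12⊕b13⊕b14⊕b15⊕b24⊕b25⊕b26⊕b27⊕b28⊕b29⊕b30⊕b31 = 0⊕1⊕0⊕1⊕1⊕0⊕1⊕1⊕1⊕1⊕0⊕0⊕0⊕0⊕0⊕1 = 0
s16: b16⊕b17⊕b18⊕b19⊕b20⊕b21⊕b22⊕b23⊕b24⊕b25⊕b26⊕b27⊕b28⊕b29⊕b30⊕b31 = 0⊕0⊕1⊕1⊕1⊕0⊕0⊕1⊕1⊕1⊕0⊕0⊕0⊕0⊕0⊕1 = 1
Syndrome (s16...s1) = 10100 → position 20.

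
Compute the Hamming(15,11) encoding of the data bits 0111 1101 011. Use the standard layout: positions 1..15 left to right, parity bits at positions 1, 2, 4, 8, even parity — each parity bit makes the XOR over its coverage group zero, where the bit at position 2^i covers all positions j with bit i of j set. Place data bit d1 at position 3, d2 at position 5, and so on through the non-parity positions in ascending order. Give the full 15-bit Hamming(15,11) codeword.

010011111101011

Place data bits at non-power-of-two positions: b3=0, b5=1, b6=1, b7=1, b9=1, b10=1, b11=0, b12=1, b13=0, b14=1, b15=1.
p1 = XOR of data positions {3,5,7,9,11,13,15} = 0⊕1⊕1⊕1⊕0⊕0⊕1 = 0
p2 = XOR of data positions {3,6,7,10,11,14,15} = 0⊕1⊕1⊕1⊕0⊕1⊕1 = 1
p4 = XOR of data positions {5,6,7,12,13,14,15} = 1⊕1⊕1⊕1⊕0⊕1⊕1 = 0
p8 = XOR of data positions {9,10,11,12,13,14,15} = 1⊕1⊕0⊕1⊕0⊕1⊕1 = 1
Codeword b1..b15 = 010011111101011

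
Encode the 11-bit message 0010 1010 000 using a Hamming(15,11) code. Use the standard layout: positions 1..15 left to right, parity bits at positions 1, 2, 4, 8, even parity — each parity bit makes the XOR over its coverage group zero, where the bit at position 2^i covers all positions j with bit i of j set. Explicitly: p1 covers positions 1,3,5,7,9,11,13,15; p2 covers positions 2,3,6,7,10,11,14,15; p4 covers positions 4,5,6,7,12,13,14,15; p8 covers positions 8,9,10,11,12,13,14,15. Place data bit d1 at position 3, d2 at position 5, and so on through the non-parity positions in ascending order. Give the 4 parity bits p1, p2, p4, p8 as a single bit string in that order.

0010

Place data bits at non-power-of-two positions: b3=0, b5=0, b6=1, b7=0, b9=1, b10=0, b11=1, b12=0, b13=0, b14=0, b15=0.
p1 = XOR of data positions {3,5,7,9,11,13,15} = 0⊕0⊕0⊕1⊕1⊕0⊕0 = 0
p2 = XOR of data positions {3,6,7,10,11,14,15} = 0⊕1⊕0⊕0⊕1⊕0⊕0 = 0
p4 = XOR of data positions {5,6,7,12,13,14,15} = 0⊕1⊕0⊕0⊕0⊕0⊕0 = 1
p8 = XOR of data positions {9,10,11,12,13,14,15} = 1⊕0⊕1⊕0⊕0⊕0⊕0 = 0
Parity bits p1,p2,p4,p8 = 0010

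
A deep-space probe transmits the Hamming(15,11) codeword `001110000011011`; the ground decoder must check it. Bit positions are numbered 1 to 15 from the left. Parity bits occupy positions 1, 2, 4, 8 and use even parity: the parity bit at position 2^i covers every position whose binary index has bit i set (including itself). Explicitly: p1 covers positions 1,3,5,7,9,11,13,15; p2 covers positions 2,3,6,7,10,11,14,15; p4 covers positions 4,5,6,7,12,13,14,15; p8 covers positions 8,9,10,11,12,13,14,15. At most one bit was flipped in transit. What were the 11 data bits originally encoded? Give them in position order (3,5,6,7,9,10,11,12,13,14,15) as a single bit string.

s1: b1⊕b3⊕b5⊕b7⊕b9⊕b11⊕b13⊕b15 = 0⊕1⊕1⊕0⊕0⊕1⊕0⊕1 = 0
s2: b2⊕b3⊕b6⊕b7⊕b10⊕b11⊕b14⊕b15 = 0⊕1⊕0⊕0⊕0⊕1⊕1⊕1 = 0
s4: b4⊕b5⊕b6⊕b7⊕b12⊕b13⊕b14⊕b15 = 1⊕1⊕0⊕0⊕1⊕0⊕1⊕1 = 1
s8: b8⊕b9⊕b10⊕b11⊕b12⊕b13⊕b14⊕b15 = 0⊕0⊕0⊕1⊕1⊕0⊕1⊕1 = 0
Syndrome (s8...s1) = 0100 → position 4.
Flip bit 4: corrected codeword = 001010000011011
Data bits at positions 3,5,6,7,9,10,11,12,13,14,15: 11000011011

11000011011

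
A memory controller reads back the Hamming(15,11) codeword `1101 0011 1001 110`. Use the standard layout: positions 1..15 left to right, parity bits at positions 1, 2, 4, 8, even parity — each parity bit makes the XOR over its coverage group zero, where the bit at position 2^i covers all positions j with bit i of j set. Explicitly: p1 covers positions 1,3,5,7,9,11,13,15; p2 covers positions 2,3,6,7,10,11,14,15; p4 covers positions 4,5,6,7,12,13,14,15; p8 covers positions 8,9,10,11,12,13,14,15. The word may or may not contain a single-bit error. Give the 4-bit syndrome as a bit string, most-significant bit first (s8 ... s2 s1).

s1: b1⊕b3⊕b5⊕b7⊕b9⊕b11⊕b13⊕b15 = 1⊕0⊕0⊕1⊕1⊕0⊕1⊕0 = 0
s2: b2⊕b3⊕b6⊕b7⊕b10⊕b11⊕b14⊕b15 = 1⊕0⊕0⊕1⊕0⊕0⊕1⊕0 = 1
s4: b4⊕b5⊕b6⊕b7⊕b12⊕b13⊕b14⊕b15 = 1⊕0⊕0⊕1⊕1⊕1⊕1⊕0 = 1
s8: b8⊕b9⊕b10⊕b11⊕b12⊕b13⊕b14⊕b15 = 1⊕1⊕0⊕0⊕1⊕1⊕1⊕0 = 1
Syndrome (s8...s1) = 1110 → position 14.

1110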